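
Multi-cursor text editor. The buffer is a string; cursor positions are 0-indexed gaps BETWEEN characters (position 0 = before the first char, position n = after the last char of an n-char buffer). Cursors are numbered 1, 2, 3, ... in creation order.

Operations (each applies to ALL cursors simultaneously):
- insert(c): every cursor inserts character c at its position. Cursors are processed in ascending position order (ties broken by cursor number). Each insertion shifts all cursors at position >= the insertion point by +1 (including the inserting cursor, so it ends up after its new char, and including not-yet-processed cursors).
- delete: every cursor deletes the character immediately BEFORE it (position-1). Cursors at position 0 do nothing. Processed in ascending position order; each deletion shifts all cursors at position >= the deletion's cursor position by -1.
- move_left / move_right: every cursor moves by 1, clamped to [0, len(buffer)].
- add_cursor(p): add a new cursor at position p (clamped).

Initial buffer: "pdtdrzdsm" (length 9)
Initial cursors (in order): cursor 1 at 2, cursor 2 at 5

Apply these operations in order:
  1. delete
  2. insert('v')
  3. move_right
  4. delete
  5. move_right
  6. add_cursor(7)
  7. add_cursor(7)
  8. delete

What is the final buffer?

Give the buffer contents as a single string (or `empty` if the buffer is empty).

After op 1 (delete): buffer="ptdzdsm" (len 7), cursors c1@1 c2@3, authorship .......
After op 2 (insert('v')): buffer="pvtdvzdsm" (len 9), cursors c1@2 c2@5, authorship .1..2....
After op 3 (move_right): buffer="pvtdvzdsm" (len 9), cursors c1@3 c2@6, authorship .1..2....
After op 4 (delete): buffer="pvdvdsm" (len 7), cursors c1@2 c2@4, authorship .1.2...
After op 5 (move_right): buffer="pvdvdsm" (len 7), cursors c1@3 c2@5, authorship .1.2...
After op 6 (add_cursor(7)): buffer="pvdvdsm" (len 7), cursors c1@3 c2@5 c3@7, authorship .1.2...
After op 7 (add_cursor(7)): buffer="pvdvdsm" (len 7), cursors c1@3 c2@5 c3@7 c4@7, authorship .1.2...
After op 8 (delete): buffer="pvv" (len 3), cursors c1@2 c2@3 c3@3 c4@3, authorship .12

Answer: pvv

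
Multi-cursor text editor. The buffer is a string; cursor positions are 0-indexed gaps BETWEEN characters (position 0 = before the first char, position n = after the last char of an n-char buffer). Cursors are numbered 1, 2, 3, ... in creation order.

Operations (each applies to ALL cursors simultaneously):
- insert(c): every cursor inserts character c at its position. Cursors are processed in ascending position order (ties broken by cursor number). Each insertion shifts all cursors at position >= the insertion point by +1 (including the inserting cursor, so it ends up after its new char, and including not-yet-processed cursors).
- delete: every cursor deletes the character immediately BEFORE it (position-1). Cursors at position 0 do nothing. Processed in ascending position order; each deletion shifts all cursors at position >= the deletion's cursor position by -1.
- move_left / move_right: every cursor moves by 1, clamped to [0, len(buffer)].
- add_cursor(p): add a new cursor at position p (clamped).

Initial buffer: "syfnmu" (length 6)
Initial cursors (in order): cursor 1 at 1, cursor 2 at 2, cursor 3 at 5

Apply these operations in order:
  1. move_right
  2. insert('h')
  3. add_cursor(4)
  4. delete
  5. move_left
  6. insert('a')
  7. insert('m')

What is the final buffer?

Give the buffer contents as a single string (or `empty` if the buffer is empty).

After op 1 (move_right): buffer="syfnmu" (len 6), cursors c1@2 c2@3 c3@6, authorship ......
After op 2 (insert('h')): buffer="syhfhnmuh" (len 9), cursors c1@3 c2@5 c3@9, authorship ..1.2...3
After op 3 (add_cursor(4)): buffer="syhfhnmuh" (len 9), cursors c1@3 c4@4 c2@5 c3@9, authorship ..1.2...3
After op 4 (delete): buffer="synmu" (len 5), cursors c1@2 c2@2 c4@2 c3@5, authorship .....
After op 5 (move_left): buffer="synmu" (len 5), cursors c1@1 c2@1 c4@1 c3@4, authorship .....
After op 6 (insert('a')): buffer="saaaynmau" (len 9), cursors c1@4 c2@4 c4@4 c3@8, authorship .124...3.
After op 7 (insert('m')): buffer="saaammmynmamu" (len 13), cursors c1@7 c2@7 c4@7 c3@12, authorship .124124...33.

Answer: saaammmynmamu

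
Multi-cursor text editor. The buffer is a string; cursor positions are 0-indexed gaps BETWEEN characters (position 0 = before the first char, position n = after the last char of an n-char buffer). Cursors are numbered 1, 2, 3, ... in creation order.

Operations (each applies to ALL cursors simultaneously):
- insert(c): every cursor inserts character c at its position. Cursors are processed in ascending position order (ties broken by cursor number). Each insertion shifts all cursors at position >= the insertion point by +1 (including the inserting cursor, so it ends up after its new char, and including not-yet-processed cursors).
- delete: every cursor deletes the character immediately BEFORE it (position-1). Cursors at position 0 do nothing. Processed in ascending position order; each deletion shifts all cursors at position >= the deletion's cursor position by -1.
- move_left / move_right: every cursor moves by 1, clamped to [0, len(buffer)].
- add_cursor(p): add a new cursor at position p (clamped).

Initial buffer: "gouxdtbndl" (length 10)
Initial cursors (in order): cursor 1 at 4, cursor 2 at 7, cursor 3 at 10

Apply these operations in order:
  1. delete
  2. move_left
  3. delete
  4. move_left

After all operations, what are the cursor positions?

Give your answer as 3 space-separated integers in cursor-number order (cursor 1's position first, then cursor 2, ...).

After op 1 (delete): buffer="goudtnd" (len 7), cursors c1@3 c2@5 c3@7, authorship .......
After op 2 (move_left): buffer="goudtnd" (len 7), cursors c1@2 c2@4 c3@6, authorship .......
After op 3 (delete): buffer="gutd" (len 4), cursors c1@1 c2@2 c3@3, authorship ....
After op 4 (move_left): buffer="gutd" (len 4), cursors c1@0 c2@1 c3@2, authorship ....

Answer: 0 1 2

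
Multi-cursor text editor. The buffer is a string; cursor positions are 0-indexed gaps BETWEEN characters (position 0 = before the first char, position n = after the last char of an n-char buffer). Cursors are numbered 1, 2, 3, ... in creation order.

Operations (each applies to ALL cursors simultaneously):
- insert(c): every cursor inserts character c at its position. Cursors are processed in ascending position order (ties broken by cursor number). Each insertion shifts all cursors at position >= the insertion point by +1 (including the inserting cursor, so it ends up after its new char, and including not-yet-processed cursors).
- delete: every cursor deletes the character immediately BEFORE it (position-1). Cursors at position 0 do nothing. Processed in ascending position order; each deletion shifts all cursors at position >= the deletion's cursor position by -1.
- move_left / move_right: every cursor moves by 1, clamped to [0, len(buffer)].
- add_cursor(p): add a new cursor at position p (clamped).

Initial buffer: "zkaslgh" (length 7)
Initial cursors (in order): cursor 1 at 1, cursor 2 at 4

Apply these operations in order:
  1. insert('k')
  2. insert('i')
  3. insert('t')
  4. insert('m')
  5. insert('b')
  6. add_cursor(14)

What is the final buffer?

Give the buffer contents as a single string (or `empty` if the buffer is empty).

After op 1 (insert('k')): buffer="zkkasklgh" (len 9), cursors c1@2 c2@6, authorship .1...2...
After op 2 (insert('i')): buffer="zkikaskilgh" (len 11), cursors c1@3 c2@8, authorship .11...22...
After op 3 (insert('t')): buffer="zkitkaskitlgh" (len 13), cursors c1@4 c2@10, authorship .111...222...
After op 4 (insert('m')): buffer="zkitmkaskitmlgh" (len 15), cursors c1@5 c2@12, authorship .1111...2222...
After op 5 (insert('b')): buffer="zkitmbkaskitmblgh" (len 17), cursors c1@6 c2@14, authorship .11111...22222...
After op 6 (add_cursor(14)): buffer="zkitmbkaskitmblgh" (len 17), cursors c1@6 c2@14 c3@14, authorship .11111...22222...

Answer: zkitmbkaskitmblgh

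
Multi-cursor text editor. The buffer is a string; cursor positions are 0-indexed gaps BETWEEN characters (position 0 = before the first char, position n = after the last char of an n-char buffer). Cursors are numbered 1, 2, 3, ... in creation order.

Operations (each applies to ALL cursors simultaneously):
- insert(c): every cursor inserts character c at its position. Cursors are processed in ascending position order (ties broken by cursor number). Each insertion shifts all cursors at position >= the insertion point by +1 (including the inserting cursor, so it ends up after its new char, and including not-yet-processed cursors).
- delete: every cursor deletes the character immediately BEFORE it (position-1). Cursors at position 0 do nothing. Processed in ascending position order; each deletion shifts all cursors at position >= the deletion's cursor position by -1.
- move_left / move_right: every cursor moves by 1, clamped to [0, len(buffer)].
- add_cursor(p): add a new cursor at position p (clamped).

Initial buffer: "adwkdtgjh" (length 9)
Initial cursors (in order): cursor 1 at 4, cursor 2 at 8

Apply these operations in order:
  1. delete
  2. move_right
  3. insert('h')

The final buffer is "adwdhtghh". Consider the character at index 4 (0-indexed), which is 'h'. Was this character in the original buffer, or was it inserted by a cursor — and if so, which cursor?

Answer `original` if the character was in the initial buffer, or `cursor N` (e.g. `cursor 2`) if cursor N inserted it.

Answer: cursor 1

Derivation:
After op 1 (delete): buffer="adwdtgh" (len 7), cursors c1@3 c2@6, authorship .......
After op 2 (move_right): buffer="adwdtgh" (len 7), cursors c1@4 c2@7, authorship .......
After op 3 (insert('h')): buffer="adwdhtghh" (len 9), cursors c1@5 c2@9, authorship ....1...2
Authorship (.=original, N=cursor N): . . . . 1 . . . 2
Index 4: author = 1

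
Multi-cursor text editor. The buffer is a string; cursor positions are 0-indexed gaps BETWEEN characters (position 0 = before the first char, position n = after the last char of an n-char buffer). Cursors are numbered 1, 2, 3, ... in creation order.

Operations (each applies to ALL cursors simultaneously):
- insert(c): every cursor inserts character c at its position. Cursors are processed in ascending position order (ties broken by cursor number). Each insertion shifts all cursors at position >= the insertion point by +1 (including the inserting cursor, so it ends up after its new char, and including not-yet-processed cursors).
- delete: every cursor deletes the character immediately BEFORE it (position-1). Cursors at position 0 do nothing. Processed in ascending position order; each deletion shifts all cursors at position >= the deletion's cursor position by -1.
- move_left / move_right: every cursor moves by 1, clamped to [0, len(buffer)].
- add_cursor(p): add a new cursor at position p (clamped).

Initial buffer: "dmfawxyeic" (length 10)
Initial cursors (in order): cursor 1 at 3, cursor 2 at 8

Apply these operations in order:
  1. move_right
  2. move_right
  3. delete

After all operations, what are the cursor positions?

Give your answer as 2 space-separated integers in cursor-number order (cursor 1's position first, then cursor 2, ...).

Answer: 4 8

Derivation:
After op 1 (move_right): buffer="dmfawxyeic" (len 10), cursors c1@4 c2@9, authorship ..........
After op 2 (move_right): buffer="dmfawxyeic" (len 10), cursors c1@5 c2@10, authorship ..........
After op 3 (delete): buffer="dmfaxyei" (len 8), cursors c1@4 c2@8, authorship ........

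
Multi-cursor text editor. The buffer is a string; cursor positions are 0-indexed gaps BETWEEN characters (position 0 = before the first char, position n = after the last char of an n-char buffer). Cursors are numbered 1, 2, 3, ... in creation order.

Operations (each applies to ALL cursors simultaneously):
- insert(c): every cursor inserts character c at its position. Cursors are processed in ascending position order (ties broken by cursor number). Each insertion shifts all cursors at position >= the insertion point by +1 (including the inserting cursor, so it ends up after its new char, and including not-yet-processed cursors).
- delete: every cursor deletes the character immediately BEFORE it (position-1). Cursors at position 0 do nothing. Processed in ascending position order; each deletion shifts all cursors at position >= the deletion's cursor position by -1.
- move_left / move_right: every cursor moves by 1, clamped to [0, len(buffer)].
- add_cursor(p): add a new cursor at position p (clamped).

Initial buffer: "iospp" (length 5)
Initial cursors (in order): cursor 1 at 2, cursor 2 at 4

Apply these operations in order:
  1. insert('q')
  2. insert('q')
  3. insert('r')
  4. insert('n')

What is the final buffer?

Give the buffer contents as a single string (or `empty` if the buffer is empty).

Answer: ioqqrnspqqrnp

Derivation:
After op 1 (insert('q')): buffer="ioqspqp" (len 7), cursors c1@3 c2@6, authorship ..1..2.
After op 2 (insert('q')): buffer="ioqqspqqp" (len 9), cursors c1@4 c2@8, authorship ..11..22.
After op 3 (insert('r')): buffer="ioqqrspqqrp" (len 11), cursors c1@5 c2@10, authorship ..111..222.
After op 4 (insert('n')): buffer="ioqqrnspqqrnp" (len 13), cursors c1@6 c2@12, authorship ..1111..2222.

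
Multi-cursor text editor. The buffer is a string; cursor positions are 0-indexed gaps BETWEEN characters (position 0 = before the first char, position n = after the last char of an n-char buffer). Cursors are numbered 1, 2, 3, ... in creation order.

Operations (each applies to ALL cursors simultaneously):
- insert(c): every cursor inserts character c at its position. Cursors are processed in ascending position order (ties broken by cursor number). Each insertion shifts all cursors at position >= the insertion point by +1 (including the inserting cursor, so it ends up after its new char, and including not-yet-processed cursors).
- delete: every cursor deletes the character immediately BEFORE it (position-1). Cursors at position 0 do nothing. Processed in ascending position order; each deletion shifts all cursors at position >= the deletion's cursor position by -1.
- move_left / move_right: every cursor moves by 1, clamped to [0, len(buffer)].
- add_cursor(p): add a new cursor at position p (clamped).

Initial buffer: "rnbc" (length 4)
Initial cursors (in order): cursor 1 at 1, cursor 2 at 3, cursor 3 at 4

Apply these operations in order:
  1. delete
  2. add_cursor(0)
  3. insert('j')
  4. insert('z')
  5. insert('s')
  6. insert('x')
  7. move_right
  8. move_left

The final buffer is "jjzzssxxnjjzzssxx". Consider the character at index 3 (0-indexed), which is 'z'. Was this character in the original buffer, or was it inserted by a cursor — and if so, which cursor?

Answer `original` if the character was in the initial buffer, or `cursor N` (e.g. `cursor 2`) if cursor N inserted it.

Answer: cursor 4

Derivation:
After op 1 (delete): buffer="n" (len 1), cursors c1@0 c2@1 c3@1, authorship .
After op 2 (add_cursor(0)): buffer="n" (len 1), cursors c1@0 c4@0 c2@1 c3@1, authorship .
After op 3 (insert('j')): buffer="jjnjj" (len 5), cursors c1@2 c4@2 c2@5 c3@5, authorship 14.23
After op 4 (insert('z')): buffer="jjzznjjzz" (len 9), cursors c1@4 c4@4 c2@9 c3@9, authorship 1414.2323
After op 5 (insert('s')): buffer="jjzzssnjjzzss" (len 13), cursors c1@6 c4@6 c2@13 c3@13, authorship 141414.232323
After op 6 (insert('x')): buffer="jjzzssxxnjjzzssxx" (len 17), cursors c1@8 c4@8 c2@17 c3@17, authorship 14141414.23232323
After op 7 (move_right): buffer="jjzzssxxnjjzzssxx" (len 17), cursors c1@9 c4@9 c2@17 c3@17, authorship 14141414.23232323
After op 8 (move_left): buffer="jjzzssxxnjjzzssxx" (len 17), cursors c1@8 c4@8 c2@16 c3@16, authorship 14141414.23232323
Authorship (.=original, N=cursor N): 1 4 1 4 1 4 1 4 . 2 3 2 3 2 3 2 3
Index 3: author = 4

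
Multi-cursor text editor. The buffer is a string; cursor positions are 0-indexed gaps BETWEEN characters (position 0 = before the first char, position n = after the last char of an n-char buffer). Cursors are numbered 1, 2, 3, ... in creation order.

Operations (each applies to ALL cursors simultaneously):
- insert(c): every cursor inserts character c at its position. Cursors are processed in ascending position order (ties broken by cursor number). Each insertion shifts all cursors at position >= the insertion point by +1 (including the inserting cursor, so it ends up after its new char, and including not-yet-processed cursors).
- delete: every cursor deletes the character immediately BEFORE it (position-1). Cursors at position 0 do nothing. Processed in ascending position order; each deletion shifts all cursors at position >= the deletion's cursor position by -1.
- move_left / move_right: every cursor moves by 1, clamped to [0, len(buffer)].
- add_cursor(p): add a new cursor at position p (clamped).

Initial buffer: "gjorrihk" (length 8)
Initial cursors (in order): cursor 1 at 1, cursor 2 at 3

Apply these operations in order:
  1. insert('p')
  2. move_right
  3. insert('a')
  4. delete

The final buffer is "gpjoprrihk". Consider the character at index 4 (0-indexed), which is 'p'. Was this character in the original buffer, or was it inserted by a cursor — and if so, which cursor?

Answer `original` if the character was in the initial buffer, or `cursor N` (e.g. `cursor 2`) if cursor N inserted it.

Answer: cursor 2

Derivation:
After op 1 (insert('p')): buffer="gpjoprrihk" (len 10), cursors c1@2 c2@5, authorship .1..2.....
After op 2 (move_right): buffer="gpjoprrihk" (len 10), cursors c1@3 c2@6, authorship .1..2.....
After op 3 (insert('a')): buffer="gpjaoprarihk" (len 12), cursors c1@4 c2@8, authorship .1.1.2.2....
After op 4 (delete): buffer="gpjoprrihk" (len 10), cursors c1@3 c2@6, authorship .1..2.....
Authorship (.=original, N=cursor N): . 1 . . 2 . . . . .
Index 4: author = 2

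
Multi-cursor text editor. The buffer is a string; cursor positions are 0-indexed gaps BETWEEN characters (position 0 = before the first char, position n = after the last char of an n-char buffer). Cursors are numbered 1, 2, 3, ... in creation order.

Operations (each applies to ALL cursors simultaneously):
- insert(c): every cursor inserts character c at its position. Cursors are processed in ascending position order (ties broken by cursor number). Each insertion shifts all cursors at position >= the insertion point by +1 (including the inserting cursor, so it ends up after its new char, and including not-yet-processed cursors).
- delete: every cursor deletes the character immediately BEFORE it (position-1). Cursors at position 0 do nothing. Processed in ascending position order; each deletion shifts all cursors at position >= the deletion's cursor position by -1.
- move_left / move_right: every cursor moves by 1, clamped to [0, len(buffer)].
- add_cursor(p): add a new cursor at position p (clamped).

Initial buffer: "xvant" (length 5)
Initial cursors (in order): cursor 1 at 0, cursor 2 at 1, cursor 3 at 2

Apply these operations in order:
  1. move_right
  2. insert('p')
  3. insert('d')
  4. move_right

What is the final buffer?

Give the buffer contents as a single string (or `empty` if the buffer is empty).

After op 1 (move_right): buffer="xvant" (len 5), cursors c1@1 c2@2 c3@3, authorship .....
After op 2 (insert('p')): buffer="xpvpapnt" (len 8), cursors c1@2 c2@4 c3@6, authorship .1.2.3..
After op 3 (insert('d')): buffer="xpdvpdapdnt" (len 11), cursors c1@3 c2@6 c3@9, authorship .11.22.33..
After op 4 (move_right): buffer="xpdvpdapdnt" (len 11), cursors c1@4 c2@7 c3@10, authorship .11.22.33..

Answer: xpdvpdapdnt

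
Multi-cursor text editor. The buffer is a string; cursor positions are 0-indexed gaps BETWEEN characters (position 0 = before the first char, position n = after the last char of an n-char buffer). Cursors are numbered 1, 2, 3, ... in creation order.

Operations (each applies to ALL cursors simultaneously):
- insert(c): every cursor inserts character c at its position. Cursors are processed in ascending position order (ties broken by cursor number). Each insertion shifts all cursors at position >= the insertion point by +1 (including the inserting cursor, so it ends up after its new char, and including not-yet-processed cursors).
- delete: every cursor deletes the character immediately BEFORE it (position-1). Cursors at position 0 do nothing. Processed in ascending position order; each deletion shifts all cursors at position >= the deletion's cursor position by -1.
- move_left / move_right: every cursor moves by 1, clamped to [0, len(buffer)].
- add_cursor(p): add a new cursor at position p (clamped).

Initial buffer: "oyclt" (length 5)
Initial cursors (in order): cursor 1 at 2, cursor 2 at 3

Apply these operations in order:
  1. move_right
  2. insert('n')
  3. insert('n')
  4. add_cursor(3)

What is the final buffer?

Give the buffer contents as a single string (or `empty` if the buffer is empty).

After op 1 (move_right): buffer="oyclt" (len 5), cursors c1@3 c2@4, authorship .....
After op 2 (insert('n')): buffer="oycnlnt" (len 7), cursors c1@4 c2@6, authorship ...1.2.
After op 3 (insert('n')): buffer="oycnnlnnt" (len 9), cursors c1@5 c2@8, authorship ...11.22.
After op 4 (add_cursor(3)): buffer="oycnnlnnt" (len 9), cursors c3@3 c1@5 c2@8, authorship ...11.22.

Answer: oycnnlnnt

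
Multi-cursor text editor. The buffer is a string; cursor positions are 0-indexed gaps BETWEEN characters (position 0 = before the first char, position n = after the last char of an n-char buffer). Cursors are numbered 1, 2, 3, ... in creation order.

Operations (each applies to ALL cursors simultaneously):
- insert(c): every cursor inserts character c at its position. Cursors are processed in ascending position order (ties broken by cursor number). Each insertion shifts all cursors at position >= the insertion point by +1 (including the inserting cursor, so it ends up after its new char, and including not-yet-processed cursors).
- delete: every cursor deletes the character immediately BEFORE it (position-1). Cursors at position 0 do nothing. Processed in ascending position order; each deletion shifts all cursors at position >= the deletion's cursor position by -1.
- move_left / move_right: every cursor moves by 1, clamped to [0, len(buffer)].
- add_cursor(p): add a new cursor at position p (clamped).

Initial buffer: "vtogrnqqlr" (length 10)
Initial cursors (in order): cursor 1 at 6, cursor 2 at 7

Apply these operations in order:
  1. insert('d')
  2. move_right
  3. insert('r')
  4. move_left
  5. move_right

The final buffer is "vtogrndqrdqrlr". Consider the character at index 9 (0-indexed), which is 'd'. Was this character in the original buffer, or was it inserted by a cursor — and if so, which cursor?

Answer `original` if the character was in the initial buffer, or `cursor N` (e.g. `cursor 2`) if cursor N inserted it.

Answer: cursor 2

Derivation:
After op 1 (insert('d')): buffer="vtogrndqdqlr" (len 12), cursors c1@7 c2@9, authorship ......1.2...
After op 2 (move_right): buffer="vtogrndqdqlr" (len 12), cursors c1@8 c2@10, authorship ......1.2...
After op 3 (insert('r')): buffer="vtogrndqrdqrlr" (len 14), cursors c1@9 c2@12, authorship ......1.12.2..
After op 4 (move_left): buffer="vtogrndqrdqrlr" (len 14), cursors c1@8 c2@11, authorship ......1.12.2..
After op 5 (move_right): buffer="vtogrndqrdqrlr" (len 14), cursors c1@9 c2@12, authorship ......1.12.2..
Authorship (.=original, N=cursor N): . . . . . . 1 . 1 2 . 2 . .
Index 9: author = 2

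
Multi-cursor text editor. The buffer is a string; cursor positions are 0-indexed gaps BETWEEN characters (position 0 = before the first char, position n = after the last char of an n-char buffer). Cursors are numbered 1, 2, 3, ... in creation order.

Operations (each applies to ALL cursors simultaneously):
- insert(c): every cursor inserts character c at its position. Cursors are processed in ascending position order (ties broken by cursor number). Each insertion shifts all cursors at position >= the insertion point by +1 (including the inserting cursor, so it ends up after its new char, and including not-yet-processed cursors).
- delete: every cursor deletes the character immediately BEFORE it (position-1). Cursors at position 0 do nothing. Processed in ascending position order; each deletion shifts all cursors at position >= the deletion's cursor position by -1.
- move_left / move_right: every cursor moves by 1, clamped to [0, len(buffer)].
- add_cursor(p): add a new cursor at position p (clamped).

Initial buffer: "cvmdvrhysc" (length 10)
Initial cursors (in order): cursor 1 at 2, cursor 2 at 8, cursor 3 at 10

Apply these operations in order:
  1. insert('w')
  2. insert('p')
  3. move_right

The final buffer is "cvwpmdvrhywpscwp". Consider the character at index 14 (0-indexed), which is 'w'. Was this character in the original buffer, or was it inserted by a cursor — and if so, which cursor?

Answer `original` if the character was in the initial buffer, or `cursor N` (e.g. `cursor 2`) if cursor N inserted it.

After op 1 (insert('w')): buffer="cvwmdvrhywscw" (len 13), cursors c1@3 c2@10 c3@13, authorship ..1......2..3
After op 2 (insert('p')): buffer="cvwpmdvrhywpscwp" (len 16), cursors c1@4 c2@12 c3@16, authorship ..11......22..33
After op 3 (move_right): buffer="cvwpmdvrhywpscwp" (len 16), cursors c1@5 c2@13 c3@16, authorship ..11......22..33
Authorship (.=original, N=cursor N): . . 1 1 . . . . . . 2 2 . . 3 3
Index 14: author = 3

Answer: cursor 3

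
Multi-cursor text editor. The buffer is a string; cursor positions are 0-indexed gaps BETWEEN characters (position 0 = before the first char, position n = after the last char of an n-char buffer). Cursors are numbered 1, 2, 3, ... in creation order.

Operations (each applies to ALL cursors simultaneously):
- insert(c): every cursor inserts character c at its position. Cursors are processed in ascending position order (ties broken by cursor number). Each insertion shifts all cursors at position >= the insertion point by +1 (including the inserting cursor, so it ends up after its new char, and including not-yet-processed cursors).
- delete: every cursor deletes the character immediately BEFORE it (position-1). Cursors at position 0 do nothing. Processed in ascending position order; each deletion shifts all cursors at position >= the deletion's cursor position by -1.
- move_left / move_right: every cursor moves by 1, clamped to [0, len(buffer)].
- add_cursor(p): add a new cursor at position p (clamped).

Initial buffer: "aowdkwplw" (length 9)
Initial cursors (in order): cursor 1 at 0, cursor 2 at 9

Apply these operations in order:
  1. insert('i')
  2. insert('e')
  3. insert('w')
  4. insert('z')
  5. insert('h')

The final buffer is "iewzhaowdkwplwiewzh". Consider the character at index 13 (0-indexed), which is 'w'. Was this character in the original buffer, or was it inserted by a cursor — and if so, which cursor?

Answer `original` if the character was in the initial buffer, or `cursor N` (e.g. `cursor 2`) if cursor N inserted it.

After op 1 (insert('i')): buffer="iaowdkwplwi" (len 11), cursors c1@1 c2@11, authorship 1.........2
After op 2 (insert('e')): buffer="ieaowdkwplwie" (len 13), cursors c1@2 c2@13, authorship 11.........22
After op 3 (insert('w')): buffer="iewaowdkwplwiew" (len 15), cursors c1@3 c2@15, authorship 111.........222
After op 4 (insert('z')): buffer="iewzaowdkwplwiewz" (len 17), cursors c1@4 c2@17, authorship 1111.........2222
After op 5 (insert('h')): buffer="iewzhaowdkwplwiewzh" (len 19), cursors c1@5 c2@19, authorship 11111.........22222
Authorship (.=original, N=cursor N): 1 1 1 1 1 . . . . . . . . . 2 2 2 2 2
Index 13: author = original

Answer: original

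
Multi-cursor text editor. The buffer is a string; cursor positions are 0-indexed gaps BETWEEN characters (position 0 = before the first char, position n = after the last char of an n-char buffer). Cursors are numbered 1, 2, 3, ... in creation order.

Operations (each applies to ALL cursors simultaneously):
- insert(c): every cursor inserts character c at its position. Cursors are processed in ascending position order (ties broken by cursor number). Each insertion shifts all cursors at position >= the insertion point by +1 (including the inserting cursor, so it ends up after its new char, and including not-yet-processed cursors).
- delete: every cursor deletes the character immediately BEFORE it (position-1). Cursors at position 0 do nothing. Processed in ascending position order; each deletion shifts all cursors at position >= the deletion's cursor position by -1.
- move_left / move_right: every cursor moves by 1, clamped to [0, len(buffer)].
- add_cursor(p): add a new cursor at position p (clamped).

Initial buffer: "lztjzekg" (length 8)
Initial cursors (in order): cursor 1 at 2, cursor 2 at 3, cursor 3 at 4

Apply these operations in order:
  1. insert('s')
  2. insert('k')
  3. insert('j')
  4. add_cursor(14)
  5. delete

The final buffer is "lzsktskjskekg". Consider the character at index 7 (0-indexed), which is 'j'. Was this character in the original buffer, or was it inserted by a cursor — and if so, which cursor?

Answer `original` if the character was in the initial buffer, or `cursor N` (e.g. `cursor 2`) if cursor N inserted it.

Answer: original

Derivation:
After op 1 (insert('s')): buffer="lzstsjszekg" (len 11), cursors c1@3 c2@5 c3@7, authorship ..1.2.3....
After op 2 (insert('k')): buffer="lzsktskjskzekg" (len 14), cursors c1@4 c2@7 c3@10, authorship ..11.22.33....
After op 3 (insert('j')): buffer="lzskjtskjjskjzekg" (len 17), cursors c1@5 c2@9 c3@13, authorship ..111.222.333....
After op 4 (add_cursor(14)): buffer="lzskjtskjjskjzekg" (len 17), cursors c1@5 c2@9 c3@13 c4@14, authorship ..111.222.333....
After op 5 (delete): buffer="lzsktskjskekg" (len 13), cursors c1@4 c2@7 c3@10 c4@10, authorship ..11.22.33...
Authorship (.=original, N=cursor N): . . 1 1 . 2 2 . 3 3 . . .
Index 7: author = original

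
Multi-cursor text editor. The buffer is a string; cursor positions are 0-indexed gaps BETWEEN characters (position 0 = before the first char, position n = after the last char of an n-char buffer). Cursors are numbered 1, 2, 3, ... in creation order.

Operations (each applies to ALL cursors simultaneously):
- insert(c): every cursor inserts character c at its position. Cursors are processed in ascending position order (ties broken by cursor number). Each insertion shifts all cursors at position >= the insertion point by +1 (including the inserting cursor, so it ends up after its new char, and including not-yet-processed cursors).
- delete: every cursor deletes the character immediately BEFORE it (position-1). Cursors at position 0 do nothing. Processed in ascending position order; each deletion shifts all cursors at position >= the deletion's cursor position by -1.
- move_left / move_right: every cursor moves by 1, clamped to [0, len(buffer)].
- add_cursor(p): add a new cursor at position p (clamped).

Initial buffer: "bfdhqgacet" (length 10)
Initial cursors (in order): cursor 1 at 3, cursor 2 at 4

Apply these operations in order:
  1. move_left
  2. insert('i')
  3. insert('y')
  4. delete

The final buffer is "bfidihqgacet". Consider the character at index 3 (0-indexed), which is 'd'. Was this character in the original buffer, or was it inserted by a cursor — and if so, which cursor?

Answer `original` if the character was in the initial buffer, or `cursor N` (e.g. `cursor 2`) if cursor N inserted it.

Answer: original

Derivation:
After op 1 (move_left): buffer="bfdhqgacet" (len 10), cursors c1@2 c2@3, authorship ..........
After op 2 (insert('i')): buffer="bfidihqgacet" (len 12), cursors c1@3 c2@5, authorship ..1.2.......
After op 3 (insert('y')): buffer="bfiydiyhqgacet" (len 14), cursors c1@4 c2@7, authorship ..11.22.......
After op 4 (delete): buffer="bfidihqgacet" (len 12), cursors c1@3 c2@5, authorship ..1.2.......
Authorship (.=original, N=cursor N): . . 1 . 2 . . . . . . .
Index 3: author = original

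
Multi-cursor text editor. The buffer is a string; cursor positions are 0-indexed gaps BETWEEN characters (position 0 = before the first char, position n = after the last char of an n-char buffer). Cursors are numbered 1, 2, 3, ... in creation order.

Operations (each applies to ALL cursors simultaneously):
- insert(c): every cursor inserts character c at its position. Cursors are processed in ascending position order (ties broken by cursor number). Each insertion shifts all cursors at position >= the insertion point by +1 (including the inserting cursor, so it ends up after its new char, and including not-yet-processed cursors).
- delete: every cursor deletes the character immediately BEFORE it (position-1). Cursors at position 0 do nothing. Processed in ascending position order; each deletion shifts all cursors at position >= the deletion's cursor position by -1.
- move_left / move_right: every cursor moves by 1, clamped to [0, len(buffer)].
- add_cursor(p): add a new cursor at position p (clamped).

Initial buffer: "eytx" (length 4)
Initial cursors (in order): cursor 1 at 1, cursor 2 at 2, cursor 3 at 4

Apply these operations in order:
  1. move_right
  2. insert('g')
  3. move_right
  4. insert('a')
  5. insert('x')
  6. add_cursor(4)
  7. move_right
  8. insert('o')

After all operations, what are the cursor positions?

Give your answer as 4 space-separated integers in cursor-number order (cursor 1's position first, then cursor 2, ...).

Answer: 9 14 17 6

Derivation:
After op 1 (move_right): buffer="eytx" (len 4), cursors c1@2 c2@3 c3@4, authorship ....
After op 2 (insert('g')): buffer="eygtgxg" (len 7), cursors c1@3 c2@5 c3@7, authorship ..1.2.3
After op 3 (move_right): buffer="eygtgxg" (len 7), cursors c1@4 c2@6 c3@7, authorship ..1.2.3
After op 4 (insert('a')): buffer="eygtagxaga" (len 10), cursors c1@5 c2@8 c3@10, authorship ..1.12.233
After op 5 (insert('x')): buffer="eygtaxgxaxgax" (len 13), cursors c1@6 c2@10 c3@13, authorship ..1.112.22333
After op 6 (add_cursor(4)): buffer="eygtaxgxaxgax" (len 13), cursors c4@4 c1@6 c2@10 c3@13, authorship ..1.112.22333
After op 7 (move_right): buffer="eygtaxgxaxgax" (len 13), cursors c4@5 c1@7 c2@11 c3@13, authorship ..1.112.22333
After op 8 (insert('o')): buffer="eygtaoxgoxaxgoaxo" (len 17), cursors c4@6 c1@9 c2@14 c3@17, authorship ..1.14121.2232333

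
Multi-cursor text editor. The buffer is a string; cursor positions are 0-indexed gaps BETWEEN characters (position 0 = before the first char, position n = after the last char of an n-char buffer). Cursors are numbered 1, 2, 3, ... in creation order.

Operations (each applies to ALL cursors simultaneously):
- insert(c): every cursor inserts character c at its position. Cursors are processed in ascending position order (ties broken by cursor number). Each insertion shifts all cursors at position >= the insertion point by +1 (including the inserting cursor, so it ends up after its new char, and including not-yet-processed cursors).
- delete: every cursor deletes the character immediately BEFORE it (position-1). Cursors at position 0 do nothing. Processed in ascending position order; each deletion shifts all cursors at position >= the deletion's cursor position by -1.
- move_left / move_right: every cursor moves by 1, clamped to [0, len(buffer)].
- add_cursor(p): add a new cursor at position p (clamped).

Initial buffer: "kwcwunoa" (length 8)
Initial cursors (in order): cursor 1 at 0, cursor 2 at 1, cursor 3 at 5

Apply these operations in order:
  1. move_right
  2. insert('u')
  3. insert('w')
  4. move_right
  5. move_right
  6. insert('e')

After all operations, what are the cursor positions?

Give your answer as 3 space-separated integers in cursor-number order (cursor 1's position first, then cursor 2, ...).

After op 1 (move_right): buffer="kwcwunoa" (len 8), cursors c1@1 c2@2 c3@6, authorship ........
After op 2 (insert('u')): buffer="kuwucwunuoa" (len 11), cursors c1@2 c2@4 c3@9, authorship .1.2....3..
After op 3 (insert('w')): buffer="kuwwuwcwunuwoa" (len 14), cursors c1@3 c2@6 c3@12, authorship .11.22....33..
After op 4 (move_right): buffer="kuwwuwcwunuwoa" (len 14), cursors c1@4 c2@7 c3@13, authorship .11.22....33..
After op 5 (move_right): buffer="kuwwuwcwunuwoa" (len 14), cursors c1@5 c2@8 c3@14, authorship .11.22....33..
After op 6 (insert('e')): buffer="kuwwuewcweunuwoae" (len 17), cursors c1@6 c2@10 c3@17, authorship .11.212..2..33..3

Answer: 6 10 17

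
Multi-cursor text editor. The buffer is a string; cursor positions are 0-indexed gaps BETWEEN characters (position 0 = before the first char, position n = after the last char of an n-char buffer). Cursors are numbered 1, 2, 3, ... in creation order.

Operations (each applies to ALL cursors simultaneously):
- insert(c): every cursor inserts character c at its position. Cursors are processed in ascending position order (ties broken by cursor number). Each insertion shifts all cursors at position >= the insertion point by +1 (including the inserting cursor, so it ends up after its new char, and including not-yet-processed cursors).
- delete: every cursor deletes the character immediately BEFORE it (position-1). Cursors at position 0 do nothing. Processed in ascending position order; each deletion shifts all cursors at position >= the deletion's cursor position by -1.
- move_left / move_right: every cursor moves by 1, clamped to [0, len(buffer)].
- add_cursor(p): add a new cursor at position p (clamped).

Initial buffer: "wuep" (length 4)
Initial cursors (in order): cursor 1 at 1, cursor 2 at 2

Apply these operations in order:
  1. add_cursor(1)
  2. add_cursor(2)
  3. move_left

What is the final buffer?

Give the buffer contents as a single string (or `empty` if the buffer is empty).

After op 1 (add_cursor(1)): buffer="wuep" (len 4), cursors c1@1 c3@1 c2@2, authorship ....
After op 2 (add_cursor(2)): buffer="wuep" (len 4), cursors c1@1 c3@1 c2@2 c4@2, authorship ....
After op 3 (move_left): buffer="wuep" (len 4), cursors c1@0 c3@0 c2@1 c4@1, authorship ....

Answer: wuep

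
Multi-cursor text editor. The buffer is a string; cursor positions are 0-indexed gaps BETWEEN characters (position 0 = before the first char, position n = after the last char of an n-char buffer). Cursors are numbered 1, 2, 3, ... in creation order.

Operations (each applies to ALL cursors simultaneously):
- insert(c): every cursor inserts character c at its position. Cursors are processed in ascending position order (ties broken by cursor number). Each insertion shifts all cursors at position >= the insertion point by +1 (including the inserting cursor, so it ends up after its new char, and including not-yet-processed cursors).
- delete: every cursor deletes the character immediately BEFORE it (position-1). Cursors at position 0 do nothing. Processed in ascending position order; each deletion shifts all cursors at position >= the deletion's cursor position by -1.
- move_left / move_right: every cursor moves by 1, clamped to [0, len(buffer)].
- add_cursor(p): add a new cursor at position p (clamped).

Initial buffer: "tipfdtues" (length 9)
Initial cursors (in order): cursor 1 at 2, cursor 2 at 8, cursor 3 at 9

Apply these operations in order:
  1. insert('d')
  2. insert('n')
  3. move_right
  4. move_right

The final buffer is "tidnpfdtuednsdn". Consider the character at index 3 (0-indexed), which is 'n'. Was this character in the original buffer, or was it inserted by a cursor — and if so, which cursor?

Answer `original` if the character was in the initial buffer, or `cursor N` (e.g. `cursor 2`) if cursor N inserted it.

Answer: cursor 1

Derivation:
After op 1 (insert('d')): buffer="tidpfdtuedsd" (len 12), cursors c1@3 c2@10 c3@12, authorship ..1......2.3
After op 2 (insert('n')): buffer="tidnpfdtuednsdn" (len 15), cursors c1@4 c2@12 c3@15, authorship ..11......22.33
After op 3 (move_right): buffer="tidnpfdtuednsdn" (len 15), cursors c1@5 c2@13 c3@15, authorship ..11......22.33
After op 4 (move_right): buffer="tidnpfdtuednsdn" (len 15), cursors c1@6 c2@14 c3@15, authorship ..11......22.33
Authorship (.=original, N=cursor N): . . 1 1 . . . . . . 2 2 . 3 3
Index 3: author = 1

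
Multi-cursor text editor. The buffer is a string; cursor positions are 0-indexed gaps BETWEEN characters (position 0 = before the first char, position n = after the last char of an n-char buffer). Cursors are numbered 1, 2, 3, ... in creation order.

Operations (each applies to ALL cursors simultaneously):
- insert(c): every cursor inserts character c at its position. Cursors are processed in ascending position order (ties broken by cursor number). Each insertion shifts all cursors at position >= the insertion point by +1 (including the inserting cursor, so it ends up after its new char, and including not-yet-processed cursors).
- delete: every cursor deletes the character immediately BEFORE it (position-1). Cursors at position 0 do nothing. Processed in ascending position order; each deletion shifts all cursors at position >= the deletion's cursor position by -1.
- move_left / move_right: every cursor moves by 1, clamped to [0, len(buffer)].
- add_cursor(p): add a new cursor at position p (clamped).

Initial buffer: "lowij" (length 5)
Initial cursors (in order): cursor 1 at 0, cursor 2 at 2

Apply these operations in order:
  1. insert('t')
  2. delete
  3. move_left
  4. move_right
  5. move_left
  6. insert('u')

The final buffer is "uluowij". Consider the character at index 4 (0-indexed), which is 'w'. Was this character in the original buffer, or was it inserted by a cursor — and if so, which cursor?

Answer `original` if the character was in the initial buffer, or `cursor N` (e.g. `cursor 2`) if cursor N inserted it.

Answer: original

Derivation:
After op 1 (insert('t')): buffer="tlotwij" (len 7), cursors c1@1 c2@4, authorship 1..2...
After op 2 (delete): buffer="lowij" (len 5), cursors c1@0 c2@2, authorship .....
After op 3 (move_left): buffer="lowij" (len 5), cursors c1@0 c2@1, authorship .....
After op 4 (move_right): buffer="lowij" (len 5), cursors c1@1 c2@2, authorship .....
After op 5 (move_left): buffer="lowij" (len 5), cursors c1@0 c2@1, authorship .....
After op 6 (insert('u')): buffer="uluowij" (len 7), cursors c1@1 c2@3, authorship 1.2....
Authorship (.=original, N=cursor N): 1 . 2 . . . .
Index 4: author = original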